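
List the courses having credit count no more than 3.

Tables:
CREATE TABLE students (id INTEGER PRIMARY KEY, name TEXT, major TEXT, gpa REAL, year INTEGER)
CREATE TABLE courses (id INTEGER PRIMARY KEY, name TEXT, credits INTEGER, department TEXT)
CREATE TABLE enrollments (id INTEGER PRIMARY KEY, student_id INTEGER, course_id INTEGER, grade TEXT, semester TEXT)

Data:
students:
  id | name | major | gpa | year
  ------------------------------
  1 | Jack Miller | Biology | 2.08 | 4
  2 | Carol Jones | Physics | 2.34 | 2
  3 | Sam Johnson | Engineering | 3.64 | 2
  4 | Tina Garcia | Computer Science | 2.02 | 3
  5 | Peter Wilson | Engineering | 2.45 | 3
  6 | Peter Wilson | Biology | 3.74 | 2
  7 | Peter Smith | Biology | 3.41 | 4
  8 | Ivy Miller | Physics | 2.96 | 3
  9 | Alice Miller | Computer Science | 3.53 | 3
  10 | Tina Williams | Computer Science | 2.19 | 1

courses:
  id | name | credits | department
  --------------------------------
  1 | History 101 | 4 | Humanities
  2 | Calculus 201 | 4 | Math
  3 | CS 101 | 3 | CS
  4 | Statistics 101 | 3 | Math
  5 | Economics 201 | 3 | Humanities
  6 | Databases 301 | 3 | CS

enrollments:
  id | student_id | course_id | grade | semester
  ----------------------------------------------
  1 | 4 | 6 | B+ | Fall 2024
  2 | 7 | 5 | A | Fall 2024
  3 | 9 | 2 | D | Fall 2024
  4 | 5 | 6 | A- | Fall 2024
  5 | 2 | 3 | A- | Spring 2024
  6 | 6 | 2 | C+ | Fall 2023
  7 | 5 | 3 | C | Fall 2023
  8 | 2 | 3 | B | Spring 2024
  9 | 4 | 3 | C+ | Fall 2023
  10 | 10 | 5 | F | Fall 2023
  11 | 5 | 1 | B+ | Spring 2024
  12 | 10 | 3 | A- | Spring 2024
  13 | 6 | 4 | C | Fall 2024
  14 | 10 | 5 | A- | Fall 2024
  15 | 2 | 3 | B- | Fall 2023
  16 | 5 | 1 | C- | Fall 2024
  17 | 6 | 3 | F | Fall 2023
SELECT name, credits FROM courses WHERE credits <= 3

Execution result:
name | credits
CS 101 | 3
Statistics 101 | 3
Economics 201 | 3
Databases 301 | 3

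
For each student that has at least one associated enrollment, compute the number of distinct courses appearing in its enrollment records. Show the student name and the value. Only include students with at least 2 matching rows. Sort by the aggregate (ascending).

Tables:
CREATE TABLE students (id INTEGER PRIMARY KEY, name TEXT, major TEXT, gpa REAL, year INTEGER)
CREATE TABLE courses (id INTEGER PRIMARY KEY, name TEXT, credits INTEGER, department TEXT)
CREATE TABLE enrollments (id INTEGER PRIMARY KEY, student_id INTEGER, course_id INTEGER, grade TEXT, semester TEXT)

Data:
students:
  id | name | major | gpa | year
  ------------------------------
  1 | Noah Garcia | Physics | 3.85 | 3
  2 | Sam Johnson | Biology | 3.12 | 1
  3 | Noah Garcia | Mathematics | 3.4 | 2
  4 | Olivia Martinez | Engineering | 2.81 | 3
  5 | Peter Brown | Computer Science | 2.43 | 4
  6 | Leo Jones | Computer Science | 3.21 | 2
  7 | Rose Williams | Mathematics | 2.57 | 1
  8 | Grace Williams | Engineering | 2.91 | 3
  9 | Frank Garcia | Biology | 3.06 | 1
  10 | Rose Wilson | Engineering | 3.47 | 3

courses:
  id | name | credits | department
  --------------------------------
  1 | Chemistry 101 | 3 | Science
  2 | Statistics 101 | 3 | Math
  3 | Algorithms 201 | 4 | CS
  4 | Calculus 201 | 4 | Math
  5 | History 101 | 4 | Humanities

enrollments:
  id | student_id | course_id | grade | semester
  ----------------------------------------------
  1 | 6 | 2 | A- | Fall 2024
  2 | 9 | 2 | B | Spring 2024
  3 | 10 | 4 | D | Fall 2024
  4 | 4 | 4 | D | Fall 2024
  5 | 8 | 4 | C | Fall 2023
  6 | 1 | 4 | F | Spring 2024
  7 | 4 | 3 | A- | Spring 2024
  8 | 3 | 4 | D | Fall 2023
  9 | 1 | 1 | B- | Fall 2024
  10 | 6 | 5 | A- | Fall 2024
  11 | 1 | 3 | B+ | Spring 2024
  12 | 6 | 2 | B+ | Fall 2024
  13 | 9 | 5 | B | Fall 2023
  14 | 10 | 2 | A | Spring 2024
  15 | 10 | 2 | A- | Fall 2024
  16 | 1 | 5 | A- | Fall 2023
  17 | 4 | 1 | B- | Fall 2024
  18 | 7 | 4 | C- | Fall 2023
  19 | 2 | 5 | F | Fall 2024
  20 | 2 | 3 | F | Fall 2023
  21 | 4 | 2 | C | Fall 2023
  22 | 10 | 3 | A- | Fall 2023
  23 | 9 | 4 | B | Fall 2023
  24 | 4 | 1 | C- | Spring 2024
SELECT p.name, COUNT(DISTINCT c.course_id) AS distinct_course_count FROM enrollments c JOIN students p ON c.student_id = p.id GROUP BY p.id, p.name HAVING COUNT(*) >= 2 ORDER BY distinct_course_count ASC

Execution result:
name | distinct_course_count
Sam Johnson | 2
Leo Jones | 2
Frank Garcia | 3
Rose Wilson | 3
Noah Garcia | 4
Olivia Martinez | 4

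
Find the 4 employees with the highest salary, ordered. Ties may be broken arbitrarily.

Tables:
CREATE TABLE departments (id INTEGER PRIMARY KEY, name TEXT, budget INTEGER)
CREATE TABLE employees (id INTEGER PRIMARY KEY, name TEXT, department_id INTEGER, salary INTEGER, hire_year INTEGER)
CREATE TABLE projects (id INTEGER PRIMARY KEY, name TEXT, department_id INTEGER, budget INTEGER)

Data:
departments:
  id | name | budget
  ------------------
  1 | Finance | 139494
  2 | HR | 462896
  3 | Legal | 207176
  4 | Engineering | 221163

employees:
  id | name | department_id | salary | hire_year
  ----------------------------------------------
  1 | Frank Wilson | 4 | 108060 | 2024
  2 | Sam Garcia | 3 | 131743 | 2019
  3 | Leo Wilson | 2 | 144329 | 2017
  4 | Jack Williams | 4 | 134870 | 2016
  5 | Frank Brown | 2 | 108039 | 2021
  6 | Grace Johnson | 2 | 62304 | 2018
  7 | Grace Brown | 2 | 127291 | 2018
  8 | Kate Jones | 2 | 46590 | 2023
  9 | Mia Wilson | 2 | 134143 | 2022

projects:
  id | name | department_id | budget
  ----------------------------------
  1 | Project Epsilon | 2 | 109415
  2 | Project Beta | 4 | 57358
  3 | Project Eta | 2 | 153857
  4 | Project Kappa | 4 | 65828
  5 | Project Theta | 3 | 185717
SELECT name, salary FROM employees ORDER BY salary DESC LIMIT 4

Execution result:
name | salary
Leo Wilson | 144329
Jack Williams | 134870
Mia Wilson | 134143
Sam Garcia | 131743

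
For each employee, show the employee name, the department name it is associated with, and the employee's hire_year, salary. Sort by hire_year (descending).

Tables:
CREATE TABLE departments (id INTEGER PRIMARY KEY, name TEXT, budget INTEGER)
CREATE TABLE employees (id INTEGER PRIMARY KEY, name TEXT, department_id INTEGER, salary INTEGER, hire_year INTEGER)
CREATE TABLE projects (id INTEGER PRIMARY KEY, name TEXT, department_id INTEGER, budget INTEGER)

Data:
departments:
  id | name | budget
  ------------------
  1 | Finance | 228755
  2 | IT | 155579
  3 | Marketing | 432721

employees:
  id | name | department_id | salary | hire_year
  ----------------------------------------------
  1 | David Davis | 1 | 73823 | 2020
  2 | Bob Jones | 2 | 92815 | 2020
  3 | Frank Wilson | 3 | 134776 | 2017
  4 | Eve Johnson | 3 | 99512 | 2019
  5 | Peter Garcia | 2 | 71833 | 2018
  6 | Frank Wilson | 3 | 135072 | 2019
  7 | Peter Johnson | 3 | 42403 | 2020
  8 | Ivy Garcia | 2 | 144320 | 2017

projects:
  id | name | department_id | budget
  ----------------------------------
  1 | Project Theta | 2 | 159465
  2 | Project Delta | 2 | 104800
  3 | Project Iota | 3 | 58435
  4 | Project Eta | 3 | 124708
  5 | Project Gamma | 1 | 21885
SELECT c.name, p.name AS department, c.hire_year, c.salary FROM employees c JOIN departments p ON c.department_id = p.id ORDER BY c.hire_year DESC

Execution result:
name | department | hire_year | salary
David Davis | Finance | 2020 | 73823
Bob Jones | IT | 2020 | 92815
Peter Johnson | Marketing | 2020 | 42403
Eve Johnson | Marketing | 2019 | 99512
Frank Wilson | Marketing | 2019 | 135072
Peter Garcia | IT | 2018 | 71833
Frank Wilson | Marketing | 2017 | 134776
Ivy Garcia | IT | 2017 | 144320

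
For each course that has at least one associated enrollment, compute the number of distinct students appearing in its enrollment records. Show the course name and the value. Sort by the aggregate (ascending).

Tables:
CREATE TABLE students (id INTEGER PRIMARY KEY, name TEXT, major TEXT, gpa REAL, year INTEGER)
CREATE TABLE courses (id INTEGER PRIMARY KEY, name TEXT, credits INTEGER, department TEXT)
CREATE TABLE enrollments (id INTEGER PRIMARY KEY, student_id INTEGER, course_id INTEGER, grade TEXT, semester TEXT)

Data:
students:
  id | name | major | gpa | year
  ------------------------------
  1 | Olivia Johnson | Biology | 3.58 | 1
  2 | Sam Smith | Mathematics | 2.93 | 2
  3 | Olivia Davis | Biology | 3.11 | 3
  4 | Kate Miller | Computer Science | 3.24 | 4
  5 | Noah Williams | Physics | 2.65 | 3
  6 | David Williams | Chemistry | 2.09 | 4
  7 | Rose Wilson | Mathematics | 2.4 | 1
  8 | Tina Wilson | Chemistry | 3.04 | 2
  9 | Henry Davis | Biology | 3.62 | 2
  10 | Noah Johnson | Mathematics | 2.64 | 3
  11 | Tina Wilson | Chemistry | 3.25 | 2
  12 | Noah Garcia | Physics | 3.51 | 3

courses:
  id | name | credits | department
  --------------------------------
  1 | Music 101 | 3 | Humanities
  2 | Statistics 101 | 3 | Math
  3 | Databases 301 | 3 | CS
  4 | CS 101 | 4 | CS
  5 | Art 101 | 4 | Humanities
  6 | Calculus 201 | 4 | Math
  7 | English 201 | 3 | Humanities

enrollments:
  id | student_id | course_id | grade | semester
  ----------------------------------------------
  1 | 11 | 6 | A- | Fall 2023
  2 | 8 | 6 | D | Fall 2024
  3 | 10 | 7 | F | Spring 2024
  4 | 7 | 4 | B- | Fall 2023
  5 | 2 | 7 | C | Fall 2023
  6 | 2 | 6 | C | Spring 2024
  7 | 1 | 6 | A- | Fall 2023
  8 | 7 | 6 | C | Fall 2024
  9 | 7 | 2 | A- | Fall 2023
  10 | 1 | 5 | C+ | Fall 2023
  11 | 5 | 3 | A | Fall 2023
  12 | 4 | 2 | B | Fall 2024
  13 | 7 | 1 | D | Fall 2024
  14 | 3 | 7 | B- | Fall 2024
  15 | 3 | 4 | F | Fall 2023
SELECT p.name, COUNT(DISTINCT c.student_id) AS distinct_student_count FROM enrollments c JOIN courses p ON c.course_id = p.id GROUP BY p.id, p.name ORDER BY distinct_student_count ASC

Execution result:
name | distinct_student_count
Music 101 | 1
Databases 301 | 1
Art 101 | 1
Statistics 101 | 2
CS 101 | 2
English 201 | 3
Calculus 201 | 5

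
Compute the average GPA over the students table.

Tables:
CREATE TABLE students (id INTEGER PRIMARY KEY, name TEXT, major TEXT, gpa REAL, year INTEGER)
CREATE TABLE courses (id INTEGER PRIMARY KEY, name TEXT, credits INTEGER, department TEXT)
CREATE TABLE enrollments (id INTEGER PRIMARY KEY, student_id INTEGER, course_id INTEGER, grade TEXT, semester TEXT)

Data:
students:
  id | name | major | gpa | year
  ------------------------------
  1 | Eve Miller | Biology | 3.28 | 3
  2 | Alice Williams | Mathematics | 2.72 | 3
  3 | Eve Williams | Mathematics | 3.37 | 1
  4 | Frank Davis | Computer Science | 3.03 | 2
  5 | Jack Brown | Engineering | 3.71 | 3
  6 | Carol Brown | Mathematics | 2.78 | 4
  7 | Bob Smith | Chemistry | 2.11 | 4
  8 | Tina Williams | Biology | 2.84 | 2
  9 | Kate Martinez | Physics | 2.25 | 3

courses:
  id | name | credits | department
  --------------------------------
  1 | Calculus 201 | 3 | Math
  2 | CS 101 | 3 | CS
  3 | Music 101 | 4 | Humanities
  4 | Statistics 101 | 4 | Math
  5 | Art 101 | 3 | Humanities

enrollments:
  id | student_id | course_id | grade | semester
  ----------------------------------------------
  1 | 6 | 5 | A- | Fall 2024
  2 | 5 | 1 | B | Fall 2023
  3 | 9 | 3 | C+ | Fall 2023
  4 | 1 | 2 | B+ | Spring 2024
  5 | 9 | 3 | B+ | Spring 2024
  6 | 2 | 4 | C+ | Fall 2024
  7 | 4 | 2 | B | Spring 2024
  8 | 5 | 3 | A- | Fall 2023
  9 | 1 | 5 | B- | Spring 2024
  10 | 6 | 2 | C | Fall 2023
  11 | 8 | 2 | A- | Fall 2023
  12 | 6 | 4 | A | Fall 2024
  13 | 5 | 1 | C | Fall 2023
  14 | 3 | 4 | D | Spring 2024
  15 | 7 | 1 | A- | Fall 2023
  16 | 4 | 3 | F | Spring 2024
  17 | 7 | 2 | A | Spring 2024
SELECT AVG(gpa) FROM students

Execution result:
2.90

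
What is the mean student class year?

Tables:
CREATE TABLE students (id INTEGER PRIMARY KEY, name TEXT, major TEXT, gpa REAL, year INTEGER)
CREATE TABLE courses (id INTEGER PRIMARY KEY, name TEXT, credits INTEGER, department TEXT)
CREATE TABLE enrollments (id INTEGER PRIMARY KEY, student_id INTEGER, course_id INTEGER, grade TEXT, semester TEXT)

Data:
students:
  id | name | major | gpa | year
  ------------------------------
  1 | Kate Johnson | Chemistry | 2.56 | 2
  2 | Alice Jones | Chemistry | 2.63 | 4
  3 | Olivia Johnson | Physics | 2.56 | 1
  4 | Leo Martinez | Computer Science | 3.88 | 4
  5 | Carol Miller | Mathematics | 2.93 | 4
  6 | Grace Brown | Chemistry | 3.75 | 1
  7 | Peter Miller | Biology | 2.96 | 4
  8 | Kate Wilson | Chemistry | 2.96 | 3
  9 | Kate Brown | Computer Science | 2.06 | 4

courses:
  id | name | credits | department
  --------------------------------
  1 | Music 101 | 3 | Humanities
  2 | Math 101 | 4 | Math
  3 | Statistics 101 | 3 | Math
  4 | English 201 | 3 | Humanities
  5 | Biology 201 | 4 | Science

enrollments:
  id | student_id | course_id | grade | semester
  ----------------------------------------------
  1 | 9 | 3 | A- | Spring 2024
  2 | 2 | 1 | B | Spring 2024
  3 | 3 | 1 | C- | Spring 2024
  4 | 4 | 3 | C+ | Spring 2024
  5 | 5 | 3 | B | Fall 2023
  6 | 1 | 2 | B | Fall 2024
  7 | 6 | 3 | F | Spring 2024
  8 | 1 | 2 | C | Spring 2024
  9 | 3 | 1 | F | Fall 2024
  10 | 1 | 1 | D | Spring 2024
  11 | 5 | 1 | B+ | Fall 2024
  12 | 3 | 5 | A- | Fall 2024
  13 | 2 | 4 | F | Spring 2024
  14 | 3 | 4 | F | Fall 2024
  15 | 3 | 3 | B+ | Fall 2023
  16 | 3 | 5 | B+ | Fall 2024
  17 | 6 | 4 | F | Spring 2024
SELECT AVG(year) FROM students

Execution result:
3.00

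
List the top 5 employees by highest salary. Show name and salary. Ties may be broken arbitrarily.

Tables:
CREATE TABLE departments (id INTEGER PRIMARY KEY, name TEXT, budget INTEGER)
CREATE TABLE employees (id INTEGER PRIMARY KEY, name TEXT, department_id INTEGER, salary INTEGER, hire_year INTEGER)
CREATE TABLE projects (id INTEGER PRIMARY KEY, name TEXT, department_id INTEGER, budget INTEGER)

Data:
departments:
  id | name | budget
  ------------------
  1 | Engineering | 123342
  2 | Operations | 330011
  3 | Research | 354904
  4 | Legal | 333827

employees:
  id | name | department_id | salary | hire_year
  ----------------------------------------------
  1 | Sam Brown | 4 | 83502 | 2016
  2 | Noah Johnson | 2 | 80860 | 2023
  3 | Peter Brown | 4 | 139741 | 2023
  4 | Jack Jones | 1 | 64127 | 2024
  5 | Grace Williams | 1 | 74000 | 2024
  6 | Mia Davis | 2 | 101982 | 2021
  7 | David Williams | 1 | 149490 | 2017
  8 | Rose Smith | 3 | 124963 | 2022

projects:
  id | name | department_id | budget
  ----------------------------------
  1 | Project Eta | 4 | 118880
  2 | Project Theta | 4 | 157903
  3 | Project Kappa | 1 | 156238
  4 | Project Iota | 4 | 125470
SELECT name, salary FROM employees ORDER BY salary DESC LIMIT 5

Execution result:
name | salary
David Williams | 149490
Peter Brown | 139741
Rose Smith | 124963
Mia Davis | 101982
Sam Brown | 83502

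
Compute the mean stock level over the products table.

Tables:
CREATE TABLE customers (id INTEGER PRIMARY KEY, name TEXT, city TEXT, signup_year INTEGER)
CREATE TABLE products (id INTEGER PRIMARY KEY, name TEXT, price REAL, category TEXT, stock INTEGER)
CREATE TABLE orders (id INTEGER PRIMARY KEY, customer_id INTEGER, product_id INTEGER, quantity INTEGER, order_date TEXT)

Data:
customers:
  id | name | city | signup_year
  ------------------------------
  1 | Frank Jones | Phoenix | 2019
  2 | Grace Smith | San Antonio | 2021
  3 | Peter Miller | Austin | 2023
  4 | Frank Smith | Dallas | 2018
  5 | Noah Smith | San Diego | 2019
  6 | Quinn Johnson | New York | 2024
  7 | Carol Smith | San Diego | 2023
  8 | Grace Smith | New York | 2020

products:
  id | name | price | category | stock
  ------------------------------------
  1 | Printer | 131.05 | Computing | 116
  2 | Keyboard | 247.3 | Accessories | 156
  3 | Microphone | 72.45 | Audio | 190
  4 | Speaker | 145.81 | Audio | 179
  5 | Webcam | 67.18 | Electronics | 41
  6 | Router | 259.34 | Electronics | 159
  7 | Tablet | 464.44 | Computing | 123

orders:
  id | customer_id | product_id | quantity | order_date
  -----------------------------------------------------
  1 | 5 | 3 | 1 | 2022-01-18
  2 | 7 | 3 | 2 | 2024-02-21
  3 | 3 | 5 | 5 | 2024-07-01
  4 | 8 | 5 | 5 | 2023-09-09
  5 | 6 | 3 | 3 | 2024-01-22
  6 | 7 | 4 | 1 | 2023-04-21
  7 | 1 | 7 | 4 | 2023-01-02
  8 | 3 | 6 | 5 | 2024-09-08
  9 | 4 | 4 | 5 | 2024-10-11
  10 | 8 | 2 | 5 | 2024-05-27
SELECT AVG(stock) FROM products

Execution result:
137.71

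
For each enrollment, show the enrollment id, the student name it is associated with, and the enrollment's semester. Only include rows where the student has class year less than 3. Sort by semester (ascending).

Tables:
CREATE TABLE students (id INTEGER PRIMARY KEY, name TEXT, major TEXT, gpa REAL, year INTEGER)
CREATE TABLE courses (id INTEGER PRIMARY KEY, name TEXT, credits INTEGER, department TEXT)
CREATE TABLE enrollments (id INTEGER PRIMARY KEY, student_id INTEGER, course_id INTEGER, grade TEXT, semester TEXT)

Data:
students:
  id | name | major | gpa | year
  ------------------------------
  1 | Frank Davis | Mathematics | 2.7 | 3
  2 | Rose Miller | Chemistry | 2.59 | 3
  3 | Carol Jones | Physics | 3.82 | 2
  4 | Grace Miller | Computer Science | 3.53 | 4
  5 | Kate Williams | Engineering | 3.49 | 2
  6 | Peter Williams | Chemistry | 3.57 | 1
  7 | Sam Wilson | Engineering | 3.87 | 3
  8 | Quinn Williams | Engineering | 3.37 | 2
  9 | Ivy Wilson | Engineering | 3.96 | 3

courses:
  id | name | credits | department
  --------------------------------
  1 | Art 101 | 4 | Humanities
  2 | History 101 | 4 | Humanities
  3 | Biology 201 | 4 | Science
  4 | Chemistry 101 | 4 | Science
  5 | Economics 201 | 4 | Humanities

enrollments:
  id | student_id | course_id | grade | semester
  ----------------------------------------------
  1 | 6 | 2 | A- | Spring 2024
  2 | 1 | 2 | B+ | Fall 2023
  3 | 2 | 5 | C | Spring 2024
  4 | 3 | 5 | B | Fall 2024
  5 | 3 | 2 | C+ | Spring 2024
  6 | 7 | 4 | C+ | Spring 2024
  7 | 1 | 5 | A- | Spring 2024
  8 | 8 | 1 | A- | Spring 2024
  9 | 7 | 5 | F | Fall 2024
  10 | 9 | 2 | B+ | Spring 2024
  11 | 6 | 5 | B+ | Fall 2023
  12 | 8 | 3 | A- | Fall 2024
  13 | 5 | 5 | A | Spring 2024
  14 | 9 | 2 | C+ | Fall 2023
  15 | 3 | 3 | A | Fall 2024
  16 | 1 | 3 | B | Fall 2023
SELECT c.id, p.name AS student, c.semester FROM enrollments c JOIN students p ON c.student_id = p.id WHERE p.year < 3 ORDER BY c.semester ASC

Execution result:
id | student | semester
11 | Peter Williams | Fall 2023
4 | Carol Jones | Fall 2024
12 | Quinn Williams | Fall 2024
15 | Carol Jones | Fall 2024
1 | Peter Williams | Spring 2024
5 | Carol Jones | Spring 2024
8 | Quinn Williams | Spring 2024
13 | Kate Williams | Spring 2024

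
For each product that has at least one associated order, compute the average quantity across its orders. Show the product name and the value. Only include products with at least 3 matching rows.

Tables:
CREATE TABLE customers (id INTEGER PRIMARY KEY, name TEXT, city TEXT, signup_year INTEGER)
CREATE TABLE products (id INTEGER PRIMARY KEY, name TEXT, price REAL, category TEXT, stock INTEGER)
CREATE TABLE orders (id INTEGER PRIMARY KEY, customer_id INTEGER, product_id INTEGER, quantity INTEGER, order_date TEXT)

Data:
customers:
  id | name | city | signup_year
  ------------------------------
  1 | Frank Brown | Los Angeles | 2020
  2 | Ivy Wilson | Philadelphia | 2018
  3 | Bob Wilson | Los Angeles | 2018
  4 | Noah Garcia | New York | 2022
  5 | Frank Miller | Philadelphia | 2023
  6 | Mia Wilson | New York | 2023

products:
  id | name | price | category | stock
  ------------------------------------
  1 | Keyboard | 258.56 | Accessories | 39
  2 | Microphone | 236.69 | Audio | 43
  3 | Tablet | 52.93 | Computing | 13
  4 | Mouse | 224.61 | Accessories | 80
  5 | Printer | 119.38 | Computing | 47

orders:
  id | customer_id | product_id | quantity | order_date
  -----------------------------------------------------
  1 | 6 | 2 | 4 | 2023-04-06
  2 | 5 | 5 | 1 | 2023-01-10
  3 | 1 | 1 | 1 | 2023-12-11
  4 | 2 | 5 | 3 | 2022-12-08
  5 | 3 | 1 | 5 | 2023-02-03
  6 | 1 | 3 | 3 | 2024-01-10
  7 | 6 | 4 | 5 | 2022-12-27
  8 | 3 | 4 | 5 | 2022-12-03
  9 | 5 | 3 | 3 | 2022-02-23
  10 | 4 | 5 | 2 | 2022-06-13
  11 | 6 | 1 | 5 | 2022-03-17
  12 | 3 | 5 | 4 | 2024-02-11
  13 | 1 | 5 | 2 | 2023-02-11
SELECT p.name, AVG(c.quantity) AS avg_quantity FROM orders c JOIN products p ON c.product_id = p.id GROUP BY p.id, p.name HAVING COUNT(*) >= 3

Execution result:
name | avg_quantity
Keyboard | 3.67
Printer | 2.40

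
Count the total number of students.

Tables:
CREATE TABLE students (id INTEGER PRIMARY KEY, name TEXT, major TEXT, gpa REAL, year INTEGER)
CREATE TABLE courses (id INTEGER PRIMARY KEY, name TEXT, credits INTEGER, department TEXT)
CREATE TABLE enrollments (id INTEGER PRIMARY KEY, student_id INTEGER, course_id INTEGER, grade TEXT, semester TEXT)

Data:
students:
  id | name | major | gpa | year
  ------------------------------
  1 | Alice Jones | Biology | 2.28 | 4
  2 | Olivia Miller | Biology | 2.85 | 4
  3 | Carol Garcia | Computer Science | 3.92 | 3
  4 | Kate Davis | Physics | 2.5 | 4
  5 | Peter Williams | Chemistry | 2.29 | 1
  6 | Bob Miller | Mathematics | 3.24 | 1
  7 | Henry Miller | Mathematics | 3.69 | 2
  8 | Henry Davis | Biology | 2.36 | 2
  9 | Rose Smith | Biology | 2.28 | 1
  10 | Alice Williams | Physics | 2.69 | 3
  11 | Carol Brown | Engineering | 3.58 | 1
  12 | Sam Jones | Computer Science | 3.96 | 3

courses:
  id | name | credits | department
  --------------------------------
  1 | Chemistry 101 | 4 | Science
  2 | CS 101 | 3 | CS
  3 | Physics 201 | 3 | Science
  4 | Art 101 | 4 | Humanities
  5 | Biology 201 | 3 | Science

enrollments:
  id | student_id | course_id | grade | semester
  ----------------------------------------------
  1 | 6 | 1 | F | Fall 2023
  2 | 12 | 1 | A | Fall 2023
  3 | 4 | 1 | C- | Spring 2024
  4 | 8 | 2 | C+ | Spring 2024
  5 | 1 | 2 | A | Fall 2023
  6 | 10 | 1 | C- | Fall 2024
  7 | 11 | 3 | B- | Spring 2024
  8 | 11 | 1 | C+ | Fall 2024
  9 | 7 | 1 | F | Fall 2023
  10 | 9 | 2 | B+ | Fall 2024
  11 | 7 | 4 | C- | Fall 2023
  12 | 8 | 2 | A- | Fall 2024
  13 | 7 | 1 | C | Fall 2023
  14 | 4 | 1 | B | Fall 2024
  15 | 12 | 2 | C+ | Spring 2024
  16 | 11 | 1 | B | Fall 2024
SELECT COUNT(*) FROM students

Execution result:
12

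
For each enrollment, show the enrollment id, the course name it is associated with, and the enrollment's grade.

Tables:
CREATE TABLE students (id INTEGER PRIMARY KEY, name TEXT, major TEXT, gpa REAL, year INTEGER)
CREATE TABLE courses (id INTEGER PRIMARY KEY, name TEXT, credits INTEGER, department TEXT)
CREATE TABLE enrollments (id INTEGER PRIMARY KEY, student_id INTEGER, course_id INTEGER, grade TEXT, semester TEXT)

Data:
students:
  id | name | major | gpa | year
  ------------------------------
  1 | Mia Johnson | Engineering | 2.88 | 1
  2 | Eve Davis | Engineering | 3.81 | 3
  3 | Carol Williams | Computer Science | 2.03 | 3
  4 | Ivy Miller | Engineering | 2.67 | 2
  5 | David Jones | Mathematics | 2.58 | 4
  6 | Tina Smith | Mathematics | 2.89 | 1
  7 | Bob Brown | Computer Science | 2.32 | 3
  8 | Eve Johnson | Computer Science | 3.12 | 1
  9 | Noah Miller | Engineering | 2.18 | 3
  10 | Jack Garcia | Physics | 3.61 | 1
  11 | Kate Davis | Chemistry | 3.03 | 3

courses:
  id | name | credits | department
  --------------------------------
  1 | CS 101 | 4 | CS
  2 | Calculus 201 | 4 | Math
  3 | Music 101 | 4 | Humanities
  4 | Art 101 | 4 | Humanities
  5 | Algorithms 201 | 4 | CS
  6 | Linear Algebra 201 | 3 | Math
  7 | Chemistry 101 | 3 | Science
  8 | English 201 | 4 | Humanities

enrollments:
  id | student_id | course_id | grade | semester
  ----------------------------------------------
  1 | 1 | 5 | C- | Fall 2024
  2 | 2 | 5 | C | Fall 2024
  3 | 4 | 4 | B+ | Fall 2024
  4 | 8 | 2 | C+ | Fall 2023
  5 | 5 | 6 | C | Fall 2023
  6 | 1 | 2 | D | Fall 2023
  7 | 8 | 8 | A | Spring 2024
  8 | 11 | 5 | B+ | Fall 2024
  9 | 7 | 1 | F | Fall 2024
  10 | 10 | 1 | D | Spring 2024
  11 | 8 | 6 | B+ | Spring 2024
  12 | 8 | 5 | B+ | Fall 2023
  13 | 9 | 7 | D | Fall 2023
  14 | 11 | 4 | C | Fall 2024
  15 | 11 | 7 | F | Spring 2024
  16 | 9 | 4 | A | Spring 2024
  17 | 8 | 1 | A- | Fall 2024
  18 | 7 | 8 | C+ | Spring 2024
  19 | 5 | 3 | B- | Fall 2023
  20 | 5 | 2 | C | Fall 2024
SELECT c.id, p.name AS course, c.grade FROM enrollments c JOIN courses p ON c.course_id = p.id

Execution result:
id | course | grade
1 | Algorithms 201 | C-
2 | Algorithms 201 | C
3 | Art 101 | B+
4 | Calculus 201 | C+
5 | Linear Algebra 201 | C
6 | Calculus 201 | D
7 | English 201 | A
8 | Algorithms 201 | B+
9 | CS 101 | F
10 | CS 101 | D
11 | Linear Algebra 201 | B+
12 | Algorithms 201 | B+
13 | Chemistry 101 | D
14 | Art 101 | C
15 | Chemistry 101 | F
16 | Art 101 | A
17 | CS 101 | A-
18 | English 201 | C+
19 | Music 101 | B-
20 | Calculus 201 | C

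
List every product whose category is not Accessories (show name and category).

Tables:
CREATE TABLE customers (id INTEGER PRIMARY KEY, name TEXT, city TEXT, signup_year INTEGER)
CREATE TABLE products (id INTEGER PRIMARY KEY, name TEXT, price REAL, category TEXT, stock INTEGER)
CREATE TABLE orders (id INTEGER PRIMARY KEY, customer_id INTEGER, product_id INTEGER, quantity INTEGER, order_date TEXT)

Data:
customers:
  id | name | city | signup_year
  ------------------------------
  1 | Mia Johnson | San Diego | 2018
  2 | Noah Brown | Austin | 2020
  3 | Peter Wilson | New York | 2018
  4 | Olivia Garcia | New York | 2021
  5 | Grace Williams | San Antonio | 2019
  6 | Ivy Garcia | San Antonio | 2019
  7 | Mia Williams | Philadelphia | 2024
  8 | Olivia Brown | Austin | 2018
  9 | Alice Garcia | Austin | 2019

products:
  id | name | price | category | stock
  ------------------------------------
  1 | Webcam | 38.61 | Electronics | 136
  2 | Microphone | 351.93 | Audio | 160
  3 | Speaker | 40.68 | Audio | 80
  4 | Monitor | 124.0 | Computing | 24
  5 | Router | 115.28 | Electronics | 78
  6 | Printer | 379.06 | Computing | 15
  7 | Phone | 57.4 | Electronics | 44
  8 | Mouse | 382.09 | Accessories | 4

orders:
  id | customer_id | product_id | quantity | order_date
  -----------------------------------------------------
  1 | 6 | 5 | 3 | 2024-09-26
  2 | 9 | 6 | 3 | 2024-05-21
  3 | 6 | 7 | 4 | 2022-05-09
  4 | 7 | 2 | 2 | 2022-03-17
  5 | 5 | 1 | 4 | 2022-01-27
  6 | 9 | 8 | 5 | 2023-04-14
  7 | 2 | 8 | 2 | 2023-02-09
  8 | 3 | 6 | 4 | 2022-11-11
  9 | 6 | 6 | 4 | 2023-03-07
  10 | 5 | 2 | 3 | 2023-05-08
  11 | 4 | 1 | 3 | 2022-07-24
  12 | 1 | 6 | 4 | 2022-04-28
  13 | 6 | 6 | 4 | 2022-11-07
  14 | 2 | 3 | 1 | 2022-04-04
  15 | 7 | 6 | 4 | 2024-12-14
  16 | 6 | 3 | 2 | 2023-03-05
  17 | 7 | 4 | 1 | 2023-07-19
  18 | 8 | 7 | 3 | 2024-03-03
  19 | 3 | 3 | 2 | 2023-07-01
SELECT name, category FROM products WHERE category <> 'Accessories'

Execution result:
name | category
Webcam | Electronics
Microphone | Audio
Speaker | Audio
Monitor | Computing
Router | Electronics
Printer | Computing
Phone | Electronics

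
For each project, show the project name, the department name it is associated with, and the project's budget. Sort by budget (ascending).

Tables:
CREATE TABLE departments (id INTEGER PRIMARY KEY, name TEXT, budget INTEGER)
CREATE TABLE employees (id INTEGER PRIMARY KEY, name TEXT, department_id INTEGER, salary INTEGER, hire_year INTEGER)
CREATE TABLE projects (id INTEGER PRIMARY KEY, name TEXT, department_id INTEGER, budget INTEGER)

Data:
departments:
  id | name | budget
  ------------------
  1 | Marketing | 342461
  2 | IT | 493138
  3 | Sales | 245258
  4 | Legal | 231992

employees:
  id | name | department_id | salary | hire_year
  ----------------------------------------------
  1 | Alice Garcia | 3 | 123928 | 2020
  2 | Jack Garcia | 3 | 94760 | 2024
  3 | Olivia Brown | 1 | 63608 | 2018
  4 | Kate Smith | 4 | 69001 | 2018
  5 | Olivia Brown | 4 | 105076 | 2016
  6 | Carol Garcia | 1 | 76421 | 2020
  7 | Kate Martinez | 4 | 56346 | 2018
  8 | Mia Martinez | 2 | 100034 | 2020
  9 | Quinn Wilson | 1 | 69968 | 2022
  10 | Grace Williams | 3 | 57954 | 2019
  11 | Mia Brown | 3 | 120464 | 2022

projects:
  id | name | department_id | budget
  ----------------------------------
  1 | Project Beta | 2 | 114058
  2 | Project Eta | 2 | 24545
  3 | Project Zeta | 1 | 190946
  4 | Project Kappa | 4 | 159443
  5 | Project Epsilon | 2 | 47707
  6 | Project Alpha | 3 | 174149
SELECT c.name, p.name AS department, c.budget FROM projects c JOIN departments p ON c.department_id = p.id ORDER BY c.budget ASC

Execution result:
name | department | budget
Project Eta | IT | 24545
Project Epsilon | IT | 47707
Project Beta | IT | 114058
Project Kappa | Legal | 159443
Project Alpha | Sales | 174149
Project Zeta | Marketing | 190946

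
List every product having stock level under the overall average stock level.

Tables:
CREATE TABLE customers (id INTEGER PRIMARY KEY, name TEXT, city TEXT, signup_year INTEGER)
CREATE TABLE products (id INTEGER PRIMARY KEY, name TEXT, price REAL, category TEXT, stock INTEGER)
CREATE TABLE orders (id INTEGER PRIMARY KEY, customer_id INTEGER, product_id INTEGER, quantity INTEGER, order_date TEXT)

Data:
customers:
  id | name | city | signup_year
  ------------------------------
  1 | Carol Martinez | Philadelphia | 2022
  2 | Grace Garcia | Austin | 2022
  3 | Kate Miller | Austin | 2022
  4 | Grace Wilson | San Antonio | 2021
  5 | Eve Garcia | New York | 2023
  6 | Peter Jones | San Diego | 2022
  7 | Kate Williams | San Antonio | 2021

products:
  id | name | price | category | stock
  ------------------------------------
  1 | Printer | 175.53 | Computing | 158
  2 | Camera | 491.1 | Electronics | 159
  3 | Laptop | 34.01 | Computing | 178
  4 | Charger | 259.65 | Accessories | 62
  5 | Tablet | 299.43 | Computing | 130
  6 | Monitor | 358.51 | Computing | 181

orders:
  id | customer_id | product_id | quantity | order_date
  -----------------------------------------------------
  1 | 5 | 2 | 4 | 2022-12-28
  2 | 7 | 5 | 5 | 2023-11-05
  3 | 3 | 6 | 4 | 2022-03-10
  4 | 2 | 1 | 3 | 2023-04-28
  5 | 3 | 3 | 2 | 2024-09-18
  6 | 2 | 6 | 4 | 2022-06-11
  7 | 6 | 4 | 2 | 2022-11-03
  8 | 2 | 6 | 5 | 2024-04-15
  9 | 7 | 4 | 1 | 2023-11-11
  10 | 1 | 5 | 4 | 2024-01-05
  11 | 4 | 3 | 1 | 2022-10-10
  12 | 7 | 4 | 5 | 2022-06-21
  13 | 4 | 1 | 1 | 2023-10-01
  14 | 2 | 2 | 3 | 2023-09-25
SELECT name, stock FROM products WHERE stock < (SELECT AVG(stock) FROM products)

Execution result:
name | stock
Charger | 62
Tablet | 130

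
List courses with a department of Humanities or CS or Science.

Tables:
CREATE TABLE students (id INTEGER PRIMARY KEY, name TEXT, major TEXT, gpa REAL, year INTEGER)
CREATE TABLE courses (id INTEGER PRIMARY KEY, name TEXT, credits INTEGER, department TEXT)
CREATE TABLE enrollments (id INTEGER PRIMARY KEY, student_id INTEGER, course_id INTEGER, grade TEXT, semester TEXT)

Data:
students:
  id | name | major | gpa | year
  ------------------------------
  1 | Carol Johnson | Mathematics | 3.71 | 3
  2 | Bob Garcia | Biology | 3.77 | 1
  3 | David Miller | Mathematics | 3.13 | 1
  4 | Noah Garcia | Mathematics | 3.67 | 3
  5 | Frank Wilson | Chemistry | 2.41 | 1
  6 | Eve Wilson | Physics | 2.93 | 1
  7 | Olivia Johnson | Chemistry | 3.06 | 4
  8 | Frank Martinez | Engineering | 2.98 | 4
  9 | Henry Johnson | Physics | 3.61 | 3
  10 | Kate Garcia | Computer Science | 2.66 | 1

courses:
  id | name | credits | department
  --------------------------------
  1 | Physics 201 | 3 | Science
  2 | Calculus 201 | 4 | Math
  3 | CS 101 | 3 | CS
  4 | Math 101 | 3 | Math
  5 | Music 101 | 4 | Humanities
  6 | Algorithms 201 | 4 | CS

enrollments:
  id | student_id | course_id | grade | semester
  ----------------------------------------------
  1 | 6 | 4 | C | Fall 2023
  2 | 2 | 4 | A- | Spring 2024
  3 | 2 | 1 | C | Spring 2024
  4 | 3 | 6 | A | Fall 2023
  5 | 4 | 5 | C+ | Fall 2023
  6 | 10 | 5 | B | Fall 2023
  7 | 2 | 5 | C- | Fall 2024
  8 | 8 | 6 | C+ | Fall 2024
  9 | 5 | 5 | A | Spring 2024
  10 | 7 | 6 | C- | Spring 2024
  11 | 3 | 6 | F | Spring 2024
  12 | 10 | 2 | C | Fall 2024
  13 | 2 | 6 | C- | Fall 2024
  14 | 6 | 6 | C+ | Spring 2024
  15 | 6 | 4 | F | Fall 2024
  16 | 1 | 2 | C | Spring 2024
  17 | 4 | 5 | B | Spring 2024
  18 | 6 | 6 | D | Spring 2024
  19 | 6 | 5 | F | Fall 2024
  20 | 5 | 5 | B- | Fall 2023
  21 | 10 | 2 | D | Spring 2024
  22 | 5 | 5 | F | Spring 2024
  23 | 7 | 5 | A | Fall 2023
SELECT name, department FROM courses WHERE department IN ('Humanities', 'CS', 'Science')

Execution result:
name | department
Physics 201 | Science
CS 101 | CS
Music 101 | Humanities
Algorithms 201 | CS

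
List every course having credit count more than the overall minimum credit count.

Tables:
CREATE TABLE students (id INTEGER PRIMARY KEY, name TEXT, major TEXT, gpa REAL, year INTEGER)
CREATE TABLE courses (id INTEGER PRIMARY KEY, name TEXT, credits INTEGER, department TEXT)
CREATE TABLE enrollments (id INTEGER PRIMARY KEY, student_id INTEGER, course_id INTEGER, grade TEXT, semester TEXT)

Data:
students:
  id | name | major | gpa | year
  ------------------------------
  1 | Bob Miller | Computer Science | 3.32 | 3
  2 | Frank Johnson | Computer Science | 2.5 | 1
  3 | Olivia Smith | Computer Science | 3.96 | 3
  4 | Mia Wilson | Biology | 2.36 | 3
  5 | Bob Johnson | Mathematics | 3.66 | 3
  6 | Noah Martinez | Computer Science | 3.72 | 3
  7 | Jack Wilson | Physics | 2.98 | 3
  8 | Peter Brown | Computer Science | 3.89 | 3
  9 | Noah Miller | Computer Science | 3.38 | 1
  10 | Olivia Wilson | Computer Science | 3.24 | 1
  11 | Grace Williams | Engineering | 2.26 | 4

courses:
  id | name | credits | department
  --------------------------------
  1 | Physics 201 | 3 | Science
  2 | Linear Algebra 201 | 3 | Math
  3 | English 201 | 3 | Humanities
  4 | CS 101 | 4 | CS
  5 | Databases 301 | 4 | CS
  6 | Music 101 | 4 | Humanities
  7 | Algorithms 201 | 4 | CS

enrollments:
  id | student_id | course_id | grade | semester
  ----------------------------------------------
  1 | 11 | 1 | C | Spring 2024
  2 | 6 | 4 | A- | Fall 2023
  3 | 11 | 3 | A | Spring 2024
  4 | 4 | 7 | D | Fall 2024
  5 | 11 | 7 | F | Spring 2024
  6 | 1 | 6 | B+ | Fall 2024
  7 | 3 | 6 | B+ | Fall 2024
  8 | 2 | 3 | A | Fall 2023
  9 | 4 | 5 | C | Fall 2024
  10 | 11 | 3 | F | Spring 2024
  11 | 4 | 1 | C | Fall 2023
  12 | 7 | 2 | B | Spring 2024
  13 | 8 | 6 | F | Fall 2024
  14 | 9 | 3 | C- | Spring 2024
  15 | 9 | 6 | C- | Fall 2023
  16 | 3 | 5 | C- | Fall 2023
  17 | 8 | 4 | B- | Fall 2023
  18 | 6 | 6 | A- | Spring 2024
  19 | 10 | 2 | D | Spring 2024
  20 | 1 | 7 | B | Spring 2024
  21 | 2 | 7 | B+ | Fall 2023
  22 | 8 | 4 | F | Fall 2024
SELECT name, credits FROM courses WHERE credits > (SELECT MIN(credits) FROM courses)

Execution result:
name | credits
CS 101 | 4
Databases 301 | 4
Music 101 | 4
Algorithms 201 | 4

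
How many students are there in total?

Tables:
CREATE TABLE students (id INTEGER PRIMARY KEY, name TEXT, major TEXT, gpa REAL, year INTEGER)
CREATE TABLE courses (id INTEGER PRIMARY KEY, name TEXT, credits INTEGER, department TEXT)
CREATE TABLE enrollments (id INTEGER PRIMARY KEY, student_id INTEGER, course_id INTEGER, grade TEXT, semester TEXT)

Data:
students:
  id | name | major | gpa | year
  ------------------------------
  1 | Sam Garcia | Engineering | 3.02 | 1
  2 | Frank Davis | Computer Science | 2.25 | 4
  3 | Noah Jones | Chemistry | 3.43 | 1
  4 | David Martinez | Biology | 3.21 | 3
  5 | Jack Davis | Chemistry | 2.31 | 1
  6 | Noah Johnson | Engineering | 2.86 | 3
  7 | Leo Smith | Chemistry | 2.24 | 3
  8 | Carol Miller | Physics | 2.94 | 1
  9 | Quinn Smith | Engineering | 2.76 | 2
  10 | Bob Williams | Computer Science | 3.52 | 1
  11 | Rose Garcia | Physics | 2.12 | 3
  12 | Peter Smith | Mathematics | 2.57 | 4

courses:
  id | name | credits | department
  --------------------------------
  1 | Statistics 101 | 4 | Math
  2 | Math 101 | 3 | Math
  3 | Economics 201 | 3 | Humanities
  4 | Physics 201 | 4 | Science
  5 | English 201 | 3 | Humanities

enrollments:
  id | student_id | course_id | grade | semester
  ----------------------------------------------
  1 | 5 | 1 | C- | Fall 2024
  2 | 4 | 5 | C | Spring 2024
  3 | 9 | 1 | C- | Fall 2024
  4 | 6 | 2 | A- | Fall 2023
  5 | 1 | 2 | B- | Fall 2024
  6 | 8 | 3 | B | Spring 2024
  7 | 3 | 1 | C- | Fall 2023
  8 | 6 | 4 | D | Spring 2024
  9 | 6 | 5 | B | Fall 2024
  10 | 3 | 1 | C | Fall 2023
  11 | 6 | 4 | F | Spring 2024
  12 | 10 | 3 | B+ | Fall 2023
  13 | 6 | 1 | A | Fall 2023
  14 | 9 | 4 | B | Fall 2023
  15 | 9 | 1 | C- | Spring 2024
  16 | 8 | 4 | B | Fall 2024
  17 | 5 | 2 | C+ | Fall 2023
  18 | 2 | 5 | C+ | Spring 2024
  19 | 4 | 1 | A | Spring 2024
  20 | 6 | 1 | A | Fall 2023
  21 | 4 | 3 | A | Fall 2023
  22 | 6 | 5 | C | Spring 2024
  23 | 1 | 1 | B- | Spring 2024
SELECT COUNT(*) FROM students

Execution result:
12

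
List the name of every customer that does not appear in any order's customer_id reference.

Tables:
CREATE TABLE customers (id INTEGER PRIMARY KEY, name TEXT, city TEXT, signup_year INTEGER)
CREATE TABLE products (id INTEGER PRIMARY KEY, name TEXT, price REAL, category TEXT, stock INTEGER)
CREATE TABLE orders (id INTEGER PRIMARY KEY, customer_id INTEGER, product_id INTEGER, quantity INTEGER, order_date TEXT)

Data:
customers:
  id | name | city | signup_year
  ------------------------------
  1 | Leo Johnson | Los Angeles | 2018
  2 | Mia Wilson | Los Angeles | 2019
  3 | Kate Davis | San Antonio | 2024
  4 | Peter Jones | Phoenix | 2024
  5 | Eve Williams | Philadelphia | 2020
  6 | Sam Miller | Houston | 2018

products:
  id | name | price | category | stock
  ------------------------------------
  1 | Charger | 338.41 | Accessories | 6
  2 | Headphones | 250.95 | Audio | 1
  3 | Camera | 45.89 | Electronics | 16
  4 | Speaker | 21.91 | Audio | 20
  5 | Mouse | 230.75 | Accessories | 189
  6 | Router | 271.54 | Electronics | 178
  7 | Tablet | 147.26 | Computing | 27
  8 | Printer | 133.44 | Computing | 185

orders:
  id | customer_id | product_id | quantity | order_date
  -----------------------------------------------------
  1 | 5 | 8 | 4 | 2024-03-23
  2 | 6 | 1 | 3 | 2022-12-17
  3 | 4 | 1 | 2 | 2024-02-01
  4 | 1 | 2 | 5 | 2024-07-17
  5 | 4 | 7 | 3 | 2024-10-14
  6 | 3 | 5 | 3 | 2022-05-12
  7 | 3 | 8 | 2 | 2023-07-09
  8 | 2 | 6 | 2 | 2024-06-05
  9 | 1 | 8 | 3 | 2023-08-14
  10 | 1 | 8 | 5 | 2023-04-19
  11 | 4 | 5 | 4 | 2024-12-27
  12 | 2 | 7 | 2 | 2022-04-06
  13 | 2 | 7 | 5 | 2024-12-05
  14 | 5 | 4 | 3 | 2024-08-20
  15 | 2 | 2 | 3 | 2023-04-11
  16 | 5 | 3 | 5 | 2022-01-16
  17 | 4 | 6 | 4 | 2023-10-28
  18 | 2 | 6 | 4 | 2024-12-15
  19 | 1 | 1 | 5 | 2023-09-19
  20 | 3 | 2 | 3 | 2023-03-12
SELECT p.name FROM customers p LEFT JOIN orders c ON c.customer_id = p.id WHERE c.id IS NULL

Execution result:
(no rows)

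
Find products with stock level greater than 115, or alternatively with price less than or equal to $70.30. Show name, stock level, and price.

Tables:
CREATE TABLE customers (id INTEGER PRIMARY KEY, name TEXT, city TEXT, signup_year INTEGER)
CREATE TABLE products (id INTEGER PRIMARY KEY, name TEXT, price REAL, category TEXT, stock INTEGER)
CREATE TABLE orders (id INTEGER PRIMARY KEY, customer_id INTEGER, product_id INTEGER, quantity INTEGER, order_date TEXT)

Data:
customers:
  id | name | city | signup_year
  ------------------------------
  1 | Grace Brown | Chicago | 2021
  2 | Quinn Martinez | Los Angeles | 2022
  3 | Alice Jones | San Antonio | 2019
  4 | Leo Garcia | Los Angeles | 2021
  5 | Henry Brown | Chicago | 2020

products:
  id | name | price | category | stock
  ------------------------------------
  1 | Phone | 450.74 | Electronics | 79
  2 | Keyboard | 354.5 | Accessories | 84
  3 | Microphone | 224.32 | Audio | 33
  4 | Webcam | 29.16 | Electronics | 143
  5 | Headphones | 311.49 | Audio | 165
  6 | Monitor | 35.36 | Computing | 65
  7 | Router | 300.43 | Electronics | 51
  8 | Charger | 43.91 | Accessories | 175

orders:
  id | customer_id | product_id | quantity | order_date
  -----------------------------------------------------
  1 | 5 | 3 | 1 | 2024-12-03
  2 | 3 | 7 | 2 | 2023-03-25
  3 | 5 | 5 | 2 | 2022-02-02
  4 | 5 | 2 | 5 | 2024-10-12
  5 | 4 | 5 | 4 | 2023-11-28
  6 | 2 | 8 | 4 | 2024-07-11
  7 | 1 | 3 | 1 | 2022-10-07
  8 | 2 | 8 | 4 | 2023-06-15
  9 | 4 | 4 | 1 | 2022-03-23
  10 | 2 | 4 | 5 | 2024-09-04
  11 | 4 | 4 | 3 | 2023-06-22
SELECT name, stock, price FROM products WHERE stock > 115 OR price <= 70.3

Execution result:
name | stock | price
Webcam | 143 | 29.16
Headphones | 165 | 311.49
Monitor | 65 | 35.36
Charger | 175 | 43.91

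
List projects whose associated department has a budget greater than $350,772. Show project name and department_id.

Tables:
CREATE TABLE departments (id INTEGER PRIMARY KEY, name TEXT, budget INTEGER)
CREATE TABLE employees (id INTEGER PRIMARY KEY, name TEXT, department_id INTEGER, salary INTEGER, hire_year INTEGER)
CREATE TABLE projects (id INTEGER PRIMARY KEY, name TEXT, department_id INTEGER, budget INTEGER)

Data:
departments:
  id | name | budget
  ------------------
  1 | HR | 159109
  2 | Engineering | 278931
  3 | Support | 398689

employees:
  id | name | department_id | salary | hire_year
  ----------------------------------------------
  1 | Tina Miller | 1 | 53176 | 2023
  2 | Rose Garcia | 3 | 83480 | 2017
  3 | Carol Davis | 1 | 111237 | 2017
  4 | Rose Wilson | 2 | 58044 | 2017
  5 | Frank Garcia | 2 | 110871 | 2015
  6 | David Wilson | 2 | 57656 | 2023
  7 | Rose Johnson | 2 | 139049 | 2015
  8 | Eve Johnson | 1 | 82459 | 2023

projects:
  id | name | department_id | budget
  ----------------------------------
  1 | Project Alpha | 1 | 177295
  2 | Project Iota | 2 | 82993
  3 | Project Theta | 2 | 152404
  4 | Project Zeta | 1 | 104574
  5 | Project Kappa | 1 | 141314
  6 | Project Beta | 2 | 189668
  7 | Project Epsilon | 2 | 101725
SELECT name, department_id FROM projects WHERE department_id IN (SELECT id FROM departments WHERE budget > 350772)

Execution result:
(no rows)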